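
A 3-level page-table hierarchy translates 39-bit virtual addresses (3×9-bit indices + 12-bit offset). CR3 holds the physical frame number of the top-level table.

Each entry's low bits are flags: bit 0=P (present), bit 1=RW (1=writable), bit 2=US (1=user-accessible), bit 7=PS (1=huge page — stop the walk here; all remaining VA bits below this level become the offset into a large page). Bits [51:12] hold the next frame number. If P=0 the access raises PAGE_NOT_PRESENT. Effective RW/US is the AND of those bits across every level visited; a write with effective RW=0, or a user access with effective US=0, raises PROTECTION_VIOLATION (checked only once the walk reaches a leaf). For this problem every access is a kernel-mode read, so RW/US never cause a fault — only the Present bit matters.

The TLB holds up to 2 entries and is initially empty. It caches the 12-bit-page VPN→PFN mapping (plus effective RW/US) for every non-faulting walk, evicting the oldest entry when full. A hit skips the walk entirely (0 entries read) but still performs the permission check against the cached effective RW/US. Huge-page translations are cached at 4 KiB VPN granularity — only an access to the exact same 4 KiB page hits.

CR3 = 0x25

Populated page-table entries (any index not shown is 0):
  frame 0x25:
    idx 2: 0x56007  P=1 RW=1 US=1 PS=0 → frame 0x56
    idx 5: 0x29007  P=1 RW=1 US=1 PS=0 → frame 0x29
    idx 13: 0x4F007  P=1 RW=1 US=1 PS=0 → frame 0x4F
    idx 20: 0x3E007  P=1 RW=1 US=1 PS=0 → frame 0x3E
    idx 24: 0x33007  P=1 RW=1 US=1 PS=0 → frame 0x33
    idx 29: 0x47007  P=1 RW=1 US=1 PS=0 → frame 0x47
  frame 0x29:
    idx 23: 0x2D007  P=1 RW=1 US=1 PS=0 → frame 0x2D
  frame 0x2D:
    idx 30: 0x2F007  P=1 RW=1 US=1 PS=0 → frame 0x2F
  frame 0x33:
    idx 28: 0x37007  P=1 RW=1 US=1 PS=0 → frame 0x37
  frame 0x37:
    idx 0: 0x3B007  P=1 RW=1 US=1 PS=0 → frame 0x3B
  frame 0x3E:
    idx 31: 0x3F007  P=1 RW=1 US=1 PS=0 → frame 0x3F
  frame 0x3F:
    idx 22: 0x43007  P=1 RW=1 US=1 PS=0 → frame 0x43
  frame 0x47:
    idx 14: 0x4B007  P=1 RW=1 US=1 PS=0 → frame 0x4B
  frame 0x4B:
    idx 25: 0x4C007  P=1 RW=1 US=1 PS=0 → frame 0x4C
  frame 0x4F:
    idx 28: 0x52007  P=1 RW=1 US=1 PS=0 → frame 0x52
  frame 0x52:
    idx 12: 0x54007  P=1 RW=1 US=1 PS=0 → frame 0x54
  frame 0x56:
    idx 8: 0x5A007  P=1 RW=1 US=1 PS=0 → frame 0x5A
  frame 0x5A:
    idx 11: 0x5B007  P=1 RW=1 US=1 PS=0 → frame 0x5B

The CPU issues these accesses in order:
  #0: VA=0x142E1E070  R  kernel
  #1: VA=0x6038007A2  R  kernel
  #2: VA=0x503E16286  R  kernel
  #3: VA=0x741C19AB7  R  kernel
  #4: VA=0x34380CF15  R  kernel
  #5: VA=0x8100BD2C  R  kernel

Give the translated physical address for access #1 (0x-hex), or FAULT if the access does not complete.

Per-access translation:
#0 VA=0x142E1E070 (r,kernel):
  [0] read 0x25 idx=5: raw=0x29007 flags P=1 W=1 U=1 S=0
  [1] read 0x29 idx=23: raw=0x2D007 flags P=1 W=1 U=1 S=0
  [2] read 0x2D idx=30: raw=0x2F007 flags P=1 W=1 U=1 S=0
  ✓ 0x2F070  — 3 lookups
#1 VA=0x6038007A2 (r,kernel):
  [0] read 0x25 idx=24: raw=0x33007 flags P=1 W=1 U=1 S=0
  [1] read 0x33 idx=28: raw=0x37007 flags P=1 W=1 U=1 S=0
  [2] read 0x37 idx=0: raw=0x3B007 flags P=1 W=1 U=1 S=0
  ✓ 0x3B7A2  — 3 lookups
#2 VA=0x503E16286 (r,kernel):
  [0] read 0x25 idx=20: raw=0x3E007 flags P=1 W=1 U=1 S=0
  [1] read 0x3E idx=31: raw=0x3F007 flags P=1 W=1 U=1 S=0
  [2] read 0x3F idx=22: raw=0x43007 flags P=1 W=1 U=1 S=0
  ✓ 0x43286  — 3 lookups
#3 VA=0x741C19AB7 (r,kernel):
  [0] read 0x25 idx=29: raw=0x47007 flags P=1 W=1 U=1 S=0
  [1] read 0x47 idx=14: raw=0x4B007 flags P=1 W=1 U=1 S=0
  [2] read 0x4B idx=25: raw=0x4C007 flags P=1 W=1 U=1 S=0
  ✓ 0x4CAB7  — 3 lookups
#4 VA=0x34380CF15 (r,kernel):
  [0] read 0x25 idx=13: raw=0x4F007 flags P=1 W=1 U=1 S=0
  [1] read 0x4F idx=28: raw=0x52007 flags P=1 W=1 U=1 S=0
  [2] read 0x52 idx=12: raw=0x54007 flags P=1 W=1 U=1 S=0
  ✓ 0x54F15  — 3 lookups
#5 VA=0x8100BD2C (r,kernel):
  [0] read 0x25 idx=2: raw=0x56007 flags P=1 W=1 U=1 S=0
  [1] read 0x56 idx=8: raw=0x5A007 flags P=1 W=1 U=1 S=0
  [2] read 0x5A idx=11: raw=0x5B007 flags P=1 W=1 U=1 S=0
  ✓ 0x5BD2C  — 3 lookups

Access #1 PA: 0x3B7A2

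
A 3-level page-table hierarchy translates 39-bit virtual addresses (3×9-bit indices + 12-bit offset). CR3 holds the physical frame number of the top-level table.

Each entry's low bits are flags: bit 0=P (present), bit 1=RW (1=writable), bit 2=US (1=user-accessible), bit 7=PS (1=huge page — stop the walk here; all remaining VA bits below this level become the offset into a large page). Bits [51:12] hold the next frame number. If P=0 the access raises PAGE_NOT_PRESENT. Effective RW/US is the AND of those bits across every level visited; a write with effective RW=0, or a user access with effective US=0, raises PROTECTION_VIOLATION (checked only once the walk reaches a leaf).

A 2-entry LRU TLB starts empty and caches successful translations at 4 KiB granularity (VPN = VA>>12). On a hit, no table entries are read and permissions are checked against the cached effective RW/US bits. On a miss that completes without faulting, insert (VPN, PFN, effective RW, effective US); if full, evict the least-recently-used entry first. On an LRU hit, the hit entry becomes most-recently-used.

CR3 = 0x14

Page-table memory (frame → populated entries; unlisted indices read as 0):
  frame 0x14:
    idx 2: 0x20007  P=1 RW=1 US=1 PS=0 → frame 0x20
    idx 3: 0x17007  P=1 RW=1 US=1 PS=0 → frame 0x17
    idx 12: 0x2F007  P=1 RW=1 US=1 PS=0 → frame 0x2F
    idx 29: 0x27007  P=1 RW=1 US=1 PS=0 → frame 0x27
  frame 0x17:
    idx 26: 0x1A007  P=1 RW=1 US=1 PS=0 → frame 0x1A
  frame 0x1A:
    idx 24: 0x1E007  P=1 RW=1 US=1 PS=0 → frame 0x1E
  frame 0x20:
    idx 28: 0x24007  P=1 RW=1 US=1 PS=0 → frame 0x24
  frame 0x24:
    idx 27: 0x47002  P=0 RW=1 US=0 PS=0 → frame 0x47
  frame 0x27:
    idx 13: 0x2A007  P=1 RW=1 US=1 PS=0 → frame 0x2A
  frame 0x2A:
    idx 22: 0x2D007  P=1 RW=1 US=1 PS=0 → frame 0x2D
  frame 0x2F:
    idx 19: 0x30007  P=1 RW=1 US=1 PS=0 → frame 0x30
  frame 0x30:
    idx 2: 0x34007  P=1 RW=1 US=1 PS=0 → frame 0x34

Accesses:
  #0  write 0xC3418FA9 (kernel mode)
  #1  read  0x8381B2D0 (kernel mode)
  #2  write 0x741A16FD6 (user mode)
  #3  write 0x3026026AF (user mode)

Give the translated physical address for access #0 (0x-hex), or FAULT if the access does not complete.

Walk each access:
#0 VA=0xC3418FA9 (w,kernel):
  [0] read 0x14 idx=3: raw=0x17007 flags P=1 W=1 U=1 S=0
  [1] read 0x17 idx=26: raw=0x1A007 flags P=1 W=1 U=1 S=0
  [2] read 0x1A idx=24: raw=0x1E007 flags P=1 W=1 U=1 S=0
  ⇒ phys 0x1EFA9  [3 reads]
#1 VA=0x8381B2D0 (r,kernel):
  [0] read 0x14 idx=2: raw=0x20007 flags P=1 W=1 U=1 S=0
  [1] read 0x20 idx=28: raw=0x24007 flags P=1 W=1 U=1 S=0
  [2] read 0x24 idx=27: raw=0x47002 flags P=0 W=1 U=0 S=0
  ⇒ fault: PAGE_NOT_PRESENT  — 3 lookups
#2 VA=0x741A16FD6 (w,user):
  [0] read 0x14 idx=29: raw=0x27007 flags P=1 W=1 U=1 S=0
  [1] read 0x27 idx=13: raw=0x2A007 flags P=1 W=1 U=1 S=0
  [2] read 0x2A idx=22: raw=0x2D007 flags P=1 W=1 U=1 S=0
  ⇒ phys 0x2DFD6  [3 reads]
#3 VA=0x3026026AF (w,user):
  [0] read 0x14 idx=12: raw=0x2F007 flags P=1 W=1 U=1 S=0
  [1] read 0x2F idx=19: raw=0x30007 flags P=1 W=1 U=1 S=0
  [2] read 0x30 idx=2: raw=0x34007 flags P=1 W=1 U=1 S=0
  ⇒ phys 0x346AF  [3 reads]

Access #0 PA: 0x1EFA9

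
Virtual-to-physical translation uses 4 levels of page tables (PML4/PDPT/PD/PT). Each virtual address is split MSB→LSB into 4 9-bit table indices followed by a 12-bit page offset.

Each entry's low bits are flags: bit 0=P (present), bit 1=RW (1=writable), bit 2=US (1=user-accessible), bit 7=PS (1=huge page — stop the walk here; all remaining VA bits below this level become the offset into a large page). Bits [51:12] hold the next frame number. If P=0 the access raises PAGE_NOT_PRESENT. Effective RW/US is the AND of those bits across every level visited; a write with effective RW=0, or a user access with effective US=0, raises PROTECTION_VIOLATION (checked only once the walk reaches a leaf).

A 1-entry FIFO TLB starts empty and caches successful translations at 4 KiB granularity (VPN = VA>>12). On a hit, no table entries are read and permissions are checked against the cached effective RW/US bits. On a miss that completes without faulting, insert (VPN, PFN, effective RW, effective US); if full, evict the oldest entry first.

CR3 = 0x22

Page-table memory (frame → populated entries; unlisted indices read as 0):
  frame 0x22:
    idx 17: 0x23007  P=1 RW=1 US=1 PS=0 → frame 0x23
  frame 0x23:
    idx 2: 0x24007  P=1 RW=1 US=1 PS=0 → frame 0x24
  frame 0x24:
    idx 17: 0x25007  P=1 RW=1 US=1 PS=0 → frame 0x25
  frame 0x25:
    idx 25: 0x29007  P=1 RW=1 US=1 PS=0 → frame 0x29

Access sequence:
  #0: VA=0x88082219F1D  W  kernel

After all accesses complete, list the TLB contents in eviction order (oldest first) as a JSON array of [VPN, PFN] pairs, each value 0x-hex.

Trace:
#0 VA=0x88082219F1D (w,kernel):
  lvl0: tbl 0x22, slot 17 ⇒ 0x23007 (P1/RW1/US1/PS0)
  lvl1: tbl 0x23, slot 2 ⇒ 0x24007 (P1/RW1/US1/PS0)
  lvl2: tbl 0x24, slot 17 ⇒ 0x25007 (P1/RW1/US1/PS0)
  lvl3: tbl 0x25, slot 25 ⇒ 0x29007 (P1/RW1/US1/PS0)
  ✓ 0x29F1D  — 4 lookups

TLB: [["0x88082219", "0x29"]]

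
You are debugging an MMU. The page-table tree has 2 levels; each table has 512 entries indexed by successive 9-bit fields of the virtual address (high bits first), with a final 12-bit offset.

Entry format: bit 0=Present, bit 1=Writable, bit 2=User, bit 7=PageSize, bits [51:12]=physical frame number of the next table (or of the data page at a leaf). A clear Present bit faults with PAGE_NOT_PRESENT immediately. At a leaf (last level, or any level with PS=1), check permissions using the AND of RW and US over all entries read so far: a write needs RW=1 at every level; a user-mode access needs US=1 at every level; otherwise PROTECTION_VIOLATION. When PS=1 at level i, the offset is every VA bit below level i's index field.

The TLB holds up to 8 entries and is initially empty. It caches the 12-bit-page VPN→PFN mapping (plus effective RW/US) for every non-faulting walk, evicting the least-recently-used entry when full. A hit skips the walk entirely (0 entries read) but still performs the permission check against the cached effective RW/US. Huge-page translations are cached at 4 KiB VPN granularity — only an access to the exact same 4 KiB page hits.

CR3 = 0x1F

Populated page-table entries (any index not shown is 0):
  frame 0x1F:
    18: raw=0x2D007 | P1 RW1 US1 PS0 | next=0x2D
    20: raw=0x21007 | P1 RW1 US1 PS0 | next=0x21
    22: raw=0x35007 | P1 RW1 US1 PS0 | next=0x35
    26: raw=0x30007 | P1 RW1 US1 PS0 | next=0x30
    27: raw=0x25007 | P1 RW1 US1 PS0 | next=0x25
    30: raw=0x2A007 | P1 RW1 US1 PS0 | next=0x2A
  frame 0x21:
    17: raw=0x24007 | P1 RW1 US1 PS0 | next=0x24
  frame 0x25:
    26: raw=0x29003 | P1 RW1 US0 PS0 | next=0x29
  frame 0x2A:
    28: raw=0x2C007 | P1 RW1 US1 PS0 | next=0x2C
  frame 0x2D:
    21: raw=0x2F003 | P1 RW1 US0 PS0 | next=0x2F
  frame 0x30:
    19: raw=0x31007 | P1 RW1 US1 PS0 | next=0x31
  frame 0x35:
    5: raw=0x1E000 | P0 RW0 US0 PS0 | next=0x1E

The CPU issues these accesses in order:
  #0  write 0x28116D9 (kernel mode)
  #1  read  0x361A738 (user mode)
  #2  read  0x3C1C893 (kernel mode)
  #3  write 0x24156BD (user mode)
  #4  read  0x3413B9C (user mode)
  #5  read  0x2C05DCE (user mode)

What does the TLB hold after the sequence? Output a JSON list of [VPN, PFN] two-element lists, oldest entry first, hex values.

Trace:
#0 VA=0x28116D9 (w,kernel):
  L0 @0x1F[20] → 0x21007  P=1,RW=1,US=1,PS=0
  L1 @0x21[17] → 0x24007  P=1,RW=1,US=1,PS=0
  → PA=0x246D9  (2 entries read)
#1 VA=0x361A738 (r,user):
  L0 @0x1F[27] → 0x25007  P=1,RW=1,US=1,PS=0
  L1 @0x25[26] → 0x29003  P=1,RW=1,US=0,PS=0
  ⇒ fault: PROTECTION_VIOLATION  — 2 lookups
#2 VA=0x3C1C893 (r,kernel):
  L0 @0x1F[30] → 0x2A007  P=1,RW=1,US=1,PS=0
  L1 @0x2A[28] → 0x2C007  P=1,RW=1,US=1,PS=0
  → PA=0x2C893  (2 entries read)
#3 VA=0x24156BD (w,user):
  L0 @0x1F[18] → 0x2D007  P=1,RW=1,US=1,PS=0
  L1 @0x2D[21] → 0x2F003  P=1,RW=1,US=0,PS=0
  ⇒ fault: PROTECTION_VIOLATION  — 2 lookups
#4 VA=0x3413B9C (r,user):
  L0 @0x1F[26] → 0x30007  P=1,RW=1,US=1,PS=0
  L1 @0x30[19] → 0x31007  P=1,RW=1,US=1,PS=0
  → PA=0x31B9C  (2 entries read)
#5 VA=0x2C05DCE (r,user):
  L0 @0x1F[22] → 0x35007  P=1,RW=1,US=1,PS=0
  L1 @0x35[5] → 0x1E000  P=0,RW=0,US=0,PS=0
  ⇒ fault: PAGE_NOT_PRESENT  — 2 lookups

TLB: [["0x2811", "0x24"], ["0x3C1C", "0x2C"], ["0x3413", "0x31"]]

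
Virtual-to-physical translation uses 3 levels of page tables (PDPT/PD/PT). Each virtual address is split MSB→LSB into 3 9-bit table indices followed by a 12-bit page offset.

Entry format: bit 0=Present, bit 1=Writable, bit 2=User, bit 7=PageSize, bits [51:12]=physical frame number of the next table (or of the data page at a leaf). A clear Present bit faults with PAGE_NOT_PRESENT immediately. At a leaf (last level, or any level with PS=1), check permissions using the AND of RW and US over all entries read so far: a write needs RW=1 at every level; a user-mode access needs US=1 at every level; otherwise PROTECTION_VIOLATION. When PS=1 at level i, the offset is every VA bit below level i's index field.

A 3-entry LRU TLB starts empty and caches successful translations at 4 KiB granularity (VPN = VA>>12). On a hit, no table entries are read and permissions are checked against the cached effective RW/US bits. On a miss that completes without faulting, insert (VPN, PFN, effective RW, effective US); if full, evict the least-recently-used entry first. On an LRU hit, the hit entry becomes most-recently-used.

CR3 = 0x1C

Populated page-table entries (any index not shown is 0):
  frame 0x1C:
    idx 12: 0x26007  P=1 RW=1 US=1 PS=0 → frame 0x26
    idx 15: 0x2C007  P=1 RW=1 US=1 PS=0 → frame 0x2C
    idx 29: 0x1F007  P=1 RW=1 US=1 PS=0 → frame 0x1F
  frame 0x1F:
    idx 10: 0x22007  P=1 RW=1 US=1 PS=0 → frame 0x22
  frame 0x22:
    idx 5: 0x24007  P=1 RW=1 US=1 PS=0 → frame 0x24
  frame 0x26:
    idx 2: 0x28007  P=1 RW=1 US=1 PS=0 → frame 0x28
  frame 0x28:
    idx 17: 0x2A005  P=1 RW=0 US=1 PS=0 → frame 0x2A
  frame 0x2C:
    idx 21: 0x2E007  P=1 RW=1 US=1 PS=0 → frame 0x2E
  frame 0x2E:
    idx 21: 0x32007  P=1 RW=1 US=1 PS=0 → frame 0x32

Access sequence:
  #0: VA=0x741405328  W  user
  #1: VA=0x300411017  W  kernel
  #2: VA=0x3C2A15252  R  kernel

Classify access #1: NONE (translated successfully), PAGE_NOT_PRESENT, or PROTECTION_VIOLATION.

Per-access translation:
#0 VA=0x741405328 (w,user):
  lvl0: tbl 0x1C, slot 29 ⇒ 0x1F007 (P1/RW1/US1/PS0)
  lvl1: tbl 0x1F, slot 10 ⇒ 0x22007 (P1/RW1/US1/PS0)
  lvl2: tbl 0x22, slot 5 ⇒ 0x24007 (P1/RW1/US1/PS0)
  ✓ 0x24328  — 3 lookups
#1 VA=0x300411017 (w,kernel):
  lvl0: tbl 0x1C, slot 12 ⇒ 0x26007 (P1/RW1/US1/PS0)
  lvl1: tbl 0x26, slot 2 ⇒ 0x28007 (P1/RW1/US1/PS0)
  lvl2: tbl 0x28, slot 17 ⇒ 0x2A005 (P1/RW0/US1/PS0)
  ⇒ fault: PROTECTION_VIOLATION  — 3 lookups
#2 VA=0x3C2A15252 (r,kernel):
  lvl0: tbl 0x1C, slot 15 ⇒ 0x2C007 (P1/RW1/US1/PS0)
  lvl1: tbl 0x2C, slot 21 ⇒ 0x2E007 (P1/RW1/US1/PS0)
  lvl2: tbl 0x2E, slot 21 ⇒ 0x32007 (P1/RW1/US1/PS0)
  ✓ 0x32252  — 3 lookups

Access #1 fault: PROTECTION_VIOLATION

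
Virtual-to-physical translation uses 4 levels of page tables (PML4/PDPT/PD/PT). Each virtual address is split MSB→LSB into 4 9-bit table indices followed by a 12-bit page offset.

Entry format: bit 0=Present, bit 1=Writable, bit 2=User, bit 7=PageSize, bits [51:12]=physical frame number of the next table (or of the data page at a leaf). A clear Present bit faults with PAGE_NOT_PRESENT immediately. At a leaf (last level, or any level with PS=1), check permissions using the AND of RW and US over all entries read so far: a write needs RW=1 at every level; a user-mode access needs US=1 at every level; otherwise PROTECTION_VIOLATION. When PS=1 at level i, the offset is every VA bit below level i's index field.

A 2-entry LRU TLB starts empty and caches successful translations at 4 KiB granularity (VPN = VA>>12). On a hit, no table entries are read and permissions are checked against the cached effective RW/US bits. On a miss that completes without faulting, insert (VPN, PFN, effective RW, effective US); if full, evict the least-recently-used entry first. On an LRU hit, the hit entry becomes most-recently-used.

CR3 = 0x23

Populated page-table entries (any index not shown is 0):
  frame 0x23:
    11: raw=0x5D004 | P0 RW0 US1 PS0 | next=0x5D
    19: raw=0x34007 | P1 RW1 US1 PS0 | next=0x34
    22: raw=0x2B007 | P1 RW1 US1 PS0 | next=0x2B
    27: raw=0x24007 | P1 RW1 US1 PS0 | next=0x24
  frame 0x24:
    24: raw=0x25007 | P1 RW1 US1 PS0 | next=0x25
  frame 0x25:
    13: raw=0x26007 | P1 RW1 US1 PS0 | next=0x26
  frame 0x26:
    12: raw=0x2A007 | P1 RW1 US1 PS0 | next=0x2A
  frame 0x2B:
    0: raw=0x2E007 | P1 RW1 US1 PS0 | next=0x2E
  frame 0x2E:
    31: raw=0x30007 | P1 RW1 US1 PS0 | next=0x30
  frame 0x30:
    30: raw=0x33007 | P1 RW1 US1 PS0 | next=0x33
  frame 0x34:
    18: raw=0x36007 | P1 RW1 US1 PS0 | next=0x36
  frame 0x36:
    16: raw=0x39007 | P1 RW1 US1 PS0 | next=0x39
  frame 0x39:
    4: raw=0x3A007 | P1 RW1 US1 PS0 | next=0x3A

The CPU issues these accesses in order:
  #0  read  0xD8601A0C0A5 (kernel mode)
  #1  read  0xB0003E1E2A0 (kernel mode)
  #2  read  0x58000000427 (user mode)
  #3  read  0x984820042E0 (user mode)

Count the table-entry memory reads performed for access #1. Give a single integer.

Trace:
#0 VA=0xD8601A0C0A5 (r,kernel):
  L0: frame=0x23 idx=27 entry=0x24007 [P=1 RW=1 US=1 PS=0]
  L1: frame=0x24 idx=24 entry=0x25007 [P=1 RW=1 US=1 PS=0]
  L2: frame=0x25 idx=13 entry=0x26007 [P=1 RW=1 US=1 PS=0]
  L3: frame=0x26 idx=12 entry=0x2A007 [P=1 RW=1 US=1 PS=0]
  ⇒ phys 0x2A0A5  [4 reads]
#1 VA=0xB0003E1E2A0 (r,kernel):
  L0: frame=0x23 idx=22 entry=0x2B007 [P=1 RW=1 US=1 PS=0]
  L1: frame=0x2B idx=0 entry=0x2E007 [P=1 RW=1 US=1 PS=0]
  L2: frame=0x2E idx=31 entry=0x30007 [P=1 RW=1 US=1 PS=0]
  L3: frame=0x30 idx=30 entry=0x33007 [P=1 RW=1 US=1 PS=0]
  ⇒ phys 0x332A0  [4 reads]
#2 VA=0x58000000427 (r,user):
  L0: frame=0x23 idx=11 entry=0x5D004 [P=0 RW=0 US=1 PS=0]
  ⇒ fault: PAGE_NOT_PRESENT  — 1 lookups
#3 VA=0x984820042E0 (r,user):
  L0: frame=0x23 idx=19 entry=0x34007 [P=1 RW=1 US=1 PS=0]
  L1: frame=0x34 idx=18 entry=0x36007 [P=1 RW=1 US=1 PS=0]
  L2: frame=0x36 idx=16 entry=0x39007 [P=1 RW=1 US=1 PS=0]
  L3: frame=0x39 idx=4 entry=0x3A007 [P=1 RW=1 US=1 PS=0]
  ⇒ phys 0x3A2E0  [4 reads]

Entries read for #1: 4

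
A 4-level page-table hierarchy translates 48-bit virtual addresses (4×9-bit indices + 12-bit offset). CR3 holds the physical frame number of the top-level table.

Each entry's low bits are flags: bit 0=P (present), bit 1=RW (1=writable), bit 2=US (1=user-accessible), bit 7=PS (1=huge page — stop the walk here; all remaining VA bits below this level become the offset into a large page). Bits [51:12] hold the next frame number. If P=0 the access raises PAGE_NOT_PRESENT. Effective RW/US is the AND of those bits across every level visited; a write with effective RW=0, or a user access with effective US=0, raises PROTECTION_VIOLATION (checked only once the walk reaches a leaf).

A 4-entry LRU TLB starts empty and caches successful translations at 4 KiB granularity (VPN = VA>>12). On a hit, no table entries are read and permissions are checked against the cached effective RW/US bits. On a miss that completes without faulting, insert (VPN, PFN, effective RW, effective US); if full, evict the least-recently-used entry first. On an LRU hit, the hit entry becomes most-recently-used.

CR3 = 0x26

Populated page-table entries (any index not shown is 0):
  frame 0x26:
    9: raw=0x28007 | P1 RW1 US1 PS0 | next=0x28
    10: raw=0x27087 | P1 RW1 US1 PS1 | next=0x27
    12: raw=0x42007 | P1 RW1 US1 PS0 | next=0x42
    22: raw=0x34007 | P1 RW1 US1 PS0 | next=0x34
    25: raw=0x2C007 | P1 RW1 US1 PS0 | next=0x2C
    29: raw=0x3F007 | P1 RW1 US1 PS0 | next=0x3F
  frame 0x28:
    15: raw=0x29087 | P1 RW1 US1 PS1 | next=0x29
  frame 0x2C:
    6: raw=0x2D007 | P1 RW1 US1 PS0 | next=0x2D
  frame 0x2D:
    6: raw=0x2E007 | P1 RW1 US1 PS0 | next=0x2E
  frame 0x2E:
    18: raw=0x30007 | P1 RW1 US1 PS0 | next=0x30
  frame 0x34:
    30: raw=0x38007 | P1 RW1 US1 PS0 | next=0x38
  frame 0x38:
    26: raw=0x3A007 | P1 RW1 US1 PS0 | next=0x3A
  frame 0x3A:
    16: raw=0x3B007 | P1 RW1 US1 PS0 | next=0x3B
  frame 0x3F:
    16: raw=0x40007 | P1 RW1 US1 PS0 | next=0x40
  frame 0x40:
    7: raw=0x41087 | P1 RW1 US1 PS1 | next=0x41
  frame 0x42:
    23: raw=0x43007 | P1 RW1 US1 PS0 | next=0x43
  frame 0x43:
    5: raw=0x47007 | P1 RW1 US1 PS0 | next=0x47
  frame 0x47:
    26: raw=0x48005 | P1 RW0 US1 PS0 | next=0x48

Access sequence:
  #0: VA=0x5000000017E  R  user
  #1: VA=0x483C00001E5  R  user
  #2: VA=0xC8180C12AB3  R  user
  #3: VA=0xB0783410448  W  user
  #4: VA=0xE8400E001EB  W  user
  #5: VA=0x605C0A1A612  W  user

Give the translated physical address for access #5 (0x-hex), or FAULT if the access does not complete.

Walk each access:
#0 VA=0x5000000017E (r,user):
  lvl0: tbl 0x26, slot 10 ⇒ 0x27087 (P1/RW1/US1/PS1)
  → PA=0x2717E (huge @L0)  (1 entries read)
#1 VA=0x483C00001E5 (r,user):
  lvl0: tbl 0x26, slot 9 ⇒ 0x28007 (P1/RW1/US1/PS0)
  lvl1: tbl 0x28, slot 15 ⇒ 0x29087 (P1/RW1/US1/PS1)
  → PA=0x291E5 (huge @L1)  (2 entries read)
#2 VA=0xC8180C12AB3 (r,user):
  lvl0: tbl 0x26, slot 25 ⇒ 0x2C007 (P1/RW1/US1/PS0)
  lvl1: tbl 0x2C, slot 6 ⇒ 0x2D007 (P1/RW1/US1/PS0)
  lvl2: tbl 0x2D, slot 6 ⇒ 0x2E007 (P1/RW1/US1/PS0)
  lvl3: tbl 0x2E, slot 18 ⇒ 0x30007 (P1/RW1/US1/PS0)
  → PA=0x30AB3  (4 entries read)
#3 VA=0xB0783410448 (w,user):
  lvl0: tbl 0x26, slot 22 ⇒ 0x34007 (P1/RW1/US1/PS0)
  lvl1: tbl 0x34, slot 30 ⇒ 0x38007 (P1/RW1/US1/PS0)
  lvl2: tbl 0x38, slot 26 ⇒ 0x3A007 (P1/RW1/US1/PS0)
  lvl3: tbl 0x3A, slot 16 ⇒ 0x3B007 (P1/RW1/US1/PS0)
  → PA=0x3B448  (4 entries read)
#4 VA=0xE8400E001EB (w,user):
  lvl0: tbl 0x26, slot 29 ⇒ 0x3F007 (P1/RW1/US1/PS0)
  lvl1: tbl 0x3F, slot 16 ⇒ 0x40007 (P1/RW1/US1/PS0)
  lvl2: tbl 0x40, slot 7 ⇒ 0x41087 (P1/RW1/US1/PS1)
  → PA=0x411EB (huge @L2)  (3 entries read)
#5 VA=0x605C0A1A612 (w,user):
  lvl0: tbl 0x26, slot 12 ⇒ 0x42007 (P1/RW1/US1/PS0)
  lvl1: tbl 0x42, slot 23 ⇒ 0x43007 (P1/RW1/US1/PS0)
  lvl2: tbl 0x43, slot 5 ⇒ 0x47007 (P1/RW1/US1/PS0)
  lvl3: tbl 0x47, slot 26 ⇒ 0x48005 (P1/RW0/US1/PS0)
  ⇒ fault: PROTECTION_VIOLATION  — 4 lookups

Access #5 PA: FAULT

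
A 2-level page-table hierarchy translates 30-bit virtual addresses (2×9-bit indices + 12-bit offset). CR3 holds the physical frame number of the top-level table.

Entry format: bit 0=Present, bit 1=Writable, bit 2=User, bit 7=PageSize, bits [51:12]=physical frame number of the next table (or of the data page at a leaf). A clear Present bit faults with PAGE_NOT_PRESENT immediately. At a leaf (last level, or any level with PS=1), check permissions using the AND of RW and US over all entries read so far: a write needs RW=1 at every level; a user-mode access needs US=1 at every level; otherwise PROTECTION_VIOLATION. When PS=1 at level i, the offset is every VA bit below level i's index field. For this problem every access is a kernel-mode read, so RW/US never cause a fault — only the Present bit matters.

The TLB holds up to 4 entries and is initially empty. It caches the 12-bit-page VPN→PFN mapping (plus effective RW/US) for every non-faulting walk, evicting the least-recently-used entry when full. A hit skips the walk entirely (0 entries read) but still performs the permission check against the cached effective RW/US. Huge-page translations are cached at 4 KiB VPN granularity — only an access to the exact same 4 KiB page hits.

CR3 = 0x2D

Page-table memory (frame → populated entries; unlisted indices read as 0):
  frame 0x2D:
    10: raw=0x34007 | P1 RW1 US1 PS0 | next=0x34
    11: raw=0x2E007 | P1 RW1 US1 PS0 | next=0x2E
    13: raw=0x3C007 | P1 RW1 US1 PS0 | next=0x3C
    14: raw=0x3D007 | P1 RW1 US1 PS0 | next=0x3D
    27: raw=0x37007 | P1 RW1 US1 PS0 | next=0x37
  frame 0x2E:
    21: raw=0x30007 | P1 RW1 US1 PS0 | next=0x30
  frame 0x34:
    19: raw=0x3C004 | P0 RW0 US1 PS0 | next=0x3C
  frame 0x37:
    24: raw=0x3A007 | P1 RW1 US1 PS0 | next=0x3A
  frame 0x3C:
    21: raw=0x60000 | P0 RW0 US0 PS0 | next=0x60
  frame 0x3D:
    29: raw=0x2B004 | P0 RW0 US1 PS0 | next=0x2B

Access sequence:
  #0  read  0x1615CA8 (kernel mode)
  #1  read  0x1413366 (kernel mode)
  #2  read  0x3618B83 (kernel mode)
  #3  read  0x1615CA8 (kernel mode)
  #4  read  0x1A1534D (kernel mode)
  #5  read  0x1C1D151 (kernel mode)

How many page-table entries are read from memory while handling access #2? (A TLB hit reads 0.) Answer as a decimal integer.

Per-access translation:
#0 VA=0x1615CA8 (r,kernel):
  L0 @0x2D[11] → 0x2E007  P=1,RW=1,US=1,PS=0
  L1 @0x2E[21] → 0x30007  P=1,RW=1,US=1,PS=0
  ⇒ phys 0x30CA8  [2 reads]
#1 VA=0x1413366 (r,kernel):
  L0 @0x2D[10] → 0x34007  P=1,RW=1,US=1,PS=0
  L1 @0x34[19] → 0x3C004  P=0,RW=0,US=1,PS=0
  ✗ PAGE_NOT_PRESENT  [2 reads]
#2 VA=0x3618B83 (r,kernel):
  L0 @0x2D[27] → 0x37007  P=1,RW=1,US=1,PS=0
  L1 @0x37[24] → 0x3A007  P=1,RW=1,US=1,PS=0
  ⇒ phys 0x3AB83  [2 reads]
#3 VA=0x1615CA8 (r,kernel):
  TLB hit vpn=0x1615 → PA=0x30CA8
#4 VA=0x1A1534D (r,kernel):
  L0 @0x2D[13] → 0x3C007  P=1,RW=1,US=1,PS=0
  L1 @0x3C[21] → 0x60000  P=0,RW=0,US=0,PS=0
  ✗ PAGE_NOT_PRESENT  [2 reads]
#5 VA=0x1C1D151 (r,kernel):
  L0 @0x2D[14] → 0x3D007  P=1,RW=1,US=1,PS=0
  L1 @0x3D[29] → 0x2B004  P=0,RW=0,US=1,PS=0
  ✗ PAGE_NOT_PRESENT  [2 reads]

Entries read for #2: 2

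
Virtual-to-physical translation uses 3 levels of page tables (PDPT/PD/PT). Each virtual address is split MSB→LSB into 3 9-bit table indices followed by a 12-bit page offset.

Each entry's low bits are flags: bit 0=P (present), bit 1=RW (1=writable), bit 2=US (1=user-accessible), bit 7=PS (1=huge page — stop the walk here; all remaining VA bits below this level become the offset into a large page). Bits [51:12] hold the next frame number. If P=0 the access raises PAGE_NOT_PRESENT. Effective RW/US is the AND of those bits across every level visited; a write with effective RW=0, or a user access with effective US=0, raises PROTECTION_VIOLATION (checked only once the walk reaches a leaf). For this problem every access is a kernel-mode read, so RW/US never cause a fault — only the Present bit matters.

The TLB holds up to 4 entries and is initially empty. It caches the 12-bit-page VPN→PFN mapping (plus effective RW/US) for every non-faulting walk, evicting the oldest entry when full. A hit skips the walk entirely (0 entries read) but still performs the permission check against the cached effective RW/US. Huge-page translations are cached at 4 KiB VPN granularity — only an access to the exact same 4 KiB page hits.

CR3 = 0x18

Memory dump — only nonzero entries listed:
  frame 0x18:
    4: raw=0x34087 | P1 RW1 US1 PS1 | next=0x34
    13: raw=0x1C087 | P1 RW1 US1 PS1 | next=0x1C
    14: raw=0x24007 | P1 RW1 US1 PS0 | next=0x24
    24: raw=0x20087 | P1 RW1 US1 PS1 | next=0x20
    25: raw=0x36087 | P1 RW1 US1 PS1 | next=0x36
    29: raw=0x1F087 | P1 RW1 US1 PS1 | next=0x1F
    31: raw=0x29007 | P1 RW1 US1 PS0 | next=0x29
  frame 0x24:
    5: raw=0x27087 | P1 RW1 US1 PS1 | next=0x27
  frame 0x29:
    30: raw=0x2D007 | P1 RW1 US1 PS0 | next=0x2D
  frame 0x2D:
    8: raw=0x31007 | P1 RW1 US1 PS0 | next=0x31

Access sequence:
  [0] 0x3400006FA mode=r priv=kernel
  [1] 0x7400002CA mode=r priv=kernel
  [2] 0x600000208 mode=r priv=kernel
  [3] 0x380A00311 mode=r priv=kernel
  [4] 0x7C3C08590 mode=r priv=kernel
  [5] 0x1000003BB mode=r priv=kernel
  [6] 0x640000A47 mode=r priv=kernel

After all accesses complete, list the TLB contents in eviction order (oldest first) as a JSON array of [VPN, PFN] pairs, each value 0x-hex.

Per-access translation:
#0 VA=0x3400006FA (r,kernel):
  [0] read 0x18 idx=13: raw=0x1C087 flags P=1 W=1 U=1 S=1
  ✓ 0x1C6FA (huge @L0)  — 1 lookups
#1 VA=0x7400002CA (r,kernel):
  [0] read 0x18 idx=29: raw=0x1F087 flags P=1 W=1 U=1 S=1
  ✓ 0x1F2CA (huge @L0)  — 1 lookups
#2 VA=0x600000208 (r,kernel):
  [0] read 0x18 idx=24: raw=0x20087 flags P=1 W=1 U=1 S=1
  ✓ 0x20208 (huge @L0)  — 1 lookups
#3 VA=0x380A00311 (r,kernel):
  [0] read 0x18 idx=14: raw=0x24007 flags P=1 W=1 U=1 S=0
  [1] read 0x24 idx=5: raw=0x27087 flags P=1 W=1 U=1 S=1
  ✓ 0x27311 (huge @L1)  — 2 lookups
#4 VA=0x7C3C08590 (r,kernel):
  [0] read 0x18 idx=31: raw=0x29007 flags P=1 W=1 U=1 S=0
  [1] read 0x29 idx=30: raw=0x2D007 flags P=1 W=1 U=1 S=0
  [2] read 0x2D idx=8: raw=0x31007 flags P=1 W=1 U=1 S=0
  ✓ 0x31590  — 3 lookups
#5 VA=0x1000003BB (r,kernel):
  [0] read 0x18 idx=4: raw=0x34087 flags P=1 W=1 U=1 S=1
  ✓ 0x343BB (huge @L0)  — 1 lookups
#6 VA=0x640000A47 (r,kernel):
  [0] read 0x18 idx=25: raw=0x36087 flags P=1 W=1 U=1 S=1
  ✓ 0x36A47 (huge @L0)  — 1 lookups

TLB: [["0x380A00", "0x27"], ["0x7C3C08", "0x31"], ["0x100000", "0x34"], ["0x640000", "0x36"]]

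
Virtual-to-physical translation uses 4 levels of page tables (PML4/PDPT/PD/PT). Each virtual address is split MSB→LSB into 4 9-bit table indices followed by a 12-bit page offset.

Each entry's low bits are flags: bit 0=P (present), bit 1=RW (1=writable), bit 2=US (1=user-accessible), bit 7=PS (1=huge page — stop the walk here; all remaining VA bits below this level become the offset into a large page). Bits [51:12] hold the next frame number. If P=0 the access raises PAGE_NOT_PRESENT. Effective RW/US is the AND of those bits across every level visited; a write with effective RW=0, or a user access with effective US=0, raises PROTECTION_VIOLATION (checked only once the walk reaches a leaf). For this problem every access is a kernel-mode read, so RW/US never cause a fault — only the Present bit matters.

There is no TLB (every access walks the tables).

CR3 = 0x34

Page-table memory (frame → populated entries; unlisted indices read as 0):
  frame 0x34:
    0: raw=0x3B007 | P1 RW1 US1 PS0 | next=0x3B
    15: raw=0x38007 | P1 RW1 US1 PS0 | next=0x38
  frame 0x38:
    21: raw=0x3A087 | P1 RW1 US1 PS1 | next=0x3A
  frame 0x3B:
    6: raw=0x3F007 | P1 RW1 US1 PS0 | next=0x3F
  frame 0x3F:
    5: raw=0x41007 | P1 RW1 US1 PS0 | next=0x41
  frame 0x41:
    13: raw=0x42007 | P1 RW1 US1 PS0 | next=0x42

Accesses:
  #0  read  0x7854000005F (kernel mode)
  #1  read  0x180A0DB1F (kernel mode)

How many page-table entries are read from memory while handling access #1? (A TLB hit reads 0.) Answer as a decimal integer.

Per-access translation:
#0 VA=0x7854000005F (r,kernel):
  lvl0: tbl 0x34, slot 15 ⇒ 0x38007 (P1/RW1/US1/PS0)
  lvl1: tbl 0x38, slot 21 ⇒ 0x3A087 (P1/RW1/US1/PS1)
  ✓ 0x3A05F (huge @L1)  — 2 lookups
#1 VA=0x180A0DB1F (r,kernel):
  lvl0: tbl 0x34, slot 0 ⇒ 0x3B007 (P1/RW1/US1/PS0)
  lvl1: tbl 0x3B, slot 6 ⇒ 0x3F007 (P1/RW1/US1/PS0)
  lvl2: tbl 0x3F, slot 5 ⇒ 0x41007 (P1/RW1/US1/PS0)
  lvl3: tbl 0x41, slot 13 ⇒ 0x42007 (P1/RW1/US1/PS0)
  ✓ 0x42B1F  — 4 lookups

Entries read for #1: 4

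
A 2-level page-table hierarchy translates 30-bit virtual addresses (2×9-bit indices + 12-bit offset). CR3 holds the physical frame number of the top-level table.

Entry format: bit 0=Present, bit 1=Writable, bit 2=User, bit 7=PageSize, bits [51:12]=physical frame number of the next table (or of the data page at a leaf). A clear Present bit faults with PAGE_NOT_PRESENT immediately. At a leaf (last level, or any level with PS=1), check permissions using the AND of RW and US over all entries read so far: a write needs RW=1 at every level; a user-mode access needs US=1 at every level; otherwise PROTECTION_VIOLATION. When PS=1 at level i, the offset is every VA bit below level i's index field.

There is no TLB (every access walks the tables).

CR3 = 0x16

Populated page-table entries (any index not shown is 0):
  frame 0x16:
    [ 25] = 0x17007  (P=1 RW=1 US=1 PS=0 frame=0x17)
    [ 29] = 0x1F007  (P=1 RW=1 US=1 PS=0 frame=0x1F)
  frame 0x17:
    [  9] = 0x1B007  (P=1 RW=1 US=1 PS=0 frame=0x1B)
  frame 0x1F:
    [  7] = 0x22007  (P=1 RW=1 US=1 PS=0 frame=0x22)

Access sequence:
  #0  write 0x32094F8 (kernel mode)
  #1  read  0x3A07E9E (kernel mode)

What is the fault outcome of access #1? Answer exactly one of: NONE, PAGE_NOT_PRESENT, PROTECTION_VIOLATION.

Trace:
#0 VA=0x32094F8 (w,kernel):
  L0 @0x16[25] → 0x17007  P=1,RW=1,US=1,PS=0
  L1 @0x17[9] → 0x1B007  P=1,RW=1,US=1,PS=0
  ✓ 0x1B4F8  — 2 lookups
#1 VA=0x3A07E9E (r,kernel):
  L0 @0x16[29] → 0x1F007  P=1,RW=1,US=1,PS=0
  L1 @0x1F[7] → 0x22007  P=1,RW=1,US=1,PS=0
  ✓ 0x22E9E  — 2 lookups

Access #1 fault: NONE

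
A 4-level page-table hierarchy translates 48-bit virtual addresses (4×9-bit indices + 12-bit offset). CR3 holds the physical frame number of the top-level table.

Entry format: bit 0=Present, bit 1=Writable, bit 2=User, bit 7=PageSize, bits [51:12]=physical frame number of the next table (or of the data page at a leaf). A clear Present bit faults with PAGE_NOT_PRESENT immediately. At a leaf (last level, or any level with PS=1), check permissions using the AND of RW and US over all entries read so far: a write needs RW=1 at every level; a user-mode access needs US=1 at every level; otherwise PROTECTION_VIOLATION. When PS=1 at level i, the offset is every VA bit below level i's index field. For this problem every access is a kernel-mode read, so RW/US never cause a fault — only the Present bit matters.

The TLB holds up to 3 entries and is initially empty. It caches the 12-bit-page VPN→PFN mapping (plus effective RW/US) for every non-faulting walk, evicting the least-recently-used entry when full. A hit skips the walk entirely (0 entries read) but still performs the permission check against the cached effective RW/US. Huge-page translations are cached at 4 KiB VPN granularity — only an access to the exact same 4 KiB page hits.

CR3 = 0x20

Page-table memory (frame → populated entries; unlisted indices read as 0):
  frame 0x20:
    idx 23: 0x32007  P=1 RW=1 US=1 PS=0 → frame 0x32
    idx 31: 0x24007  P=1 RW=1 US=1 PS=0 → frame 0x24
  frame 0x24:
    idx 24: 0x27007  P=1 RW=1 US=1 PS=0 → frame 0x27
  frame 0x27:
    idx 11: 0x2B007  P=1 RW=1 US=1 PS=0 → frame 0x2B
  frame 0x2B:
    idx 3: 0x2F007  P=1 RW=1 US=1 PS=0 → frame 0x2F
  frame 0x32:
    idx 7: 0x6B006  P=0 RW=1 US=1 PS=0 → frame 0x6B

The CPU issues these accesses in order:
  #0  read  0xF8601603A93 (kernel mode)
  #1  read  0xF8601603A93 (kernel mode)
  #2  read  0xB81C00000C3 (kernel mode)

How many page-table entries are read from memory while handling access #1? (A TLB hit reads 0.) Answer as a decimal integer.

Per-access translation:
#0 VA=0xF8601603A93 (r,kernel):
  L0 @0x20[31] → 0x24007  P=1,RW=1,US=1,PS=0
  L1 @0x24[24] → 0x27007  P=1,RW=1,US=1,PS=0
  L2 @0x27[11] → 0x2B007  P=1,RW=1,US=1,PS=0
  L3 @0x2B[3] → 0x2F007  P=1,RW=1,US=1,PS=0
  ⇒ phys 0x2FA93  [4 reads]
#1 VA=0xF8601603A93 (r,kernel):
  TLB hit vpn=0xF8601603 → PA=0x2FA93
#2 VA=0xB81C00000C3 (r,kernel):
  L0 @0x20[23] → 0x32007  P=1,RW=1,US=1,PS=0
  L1 @0x32[7] → 0x6B006  P=0,RW=1,US=1,PS=0
  ✗ PAGE_NOT_PRESENT  [2 reads]

Entries read for #1: 0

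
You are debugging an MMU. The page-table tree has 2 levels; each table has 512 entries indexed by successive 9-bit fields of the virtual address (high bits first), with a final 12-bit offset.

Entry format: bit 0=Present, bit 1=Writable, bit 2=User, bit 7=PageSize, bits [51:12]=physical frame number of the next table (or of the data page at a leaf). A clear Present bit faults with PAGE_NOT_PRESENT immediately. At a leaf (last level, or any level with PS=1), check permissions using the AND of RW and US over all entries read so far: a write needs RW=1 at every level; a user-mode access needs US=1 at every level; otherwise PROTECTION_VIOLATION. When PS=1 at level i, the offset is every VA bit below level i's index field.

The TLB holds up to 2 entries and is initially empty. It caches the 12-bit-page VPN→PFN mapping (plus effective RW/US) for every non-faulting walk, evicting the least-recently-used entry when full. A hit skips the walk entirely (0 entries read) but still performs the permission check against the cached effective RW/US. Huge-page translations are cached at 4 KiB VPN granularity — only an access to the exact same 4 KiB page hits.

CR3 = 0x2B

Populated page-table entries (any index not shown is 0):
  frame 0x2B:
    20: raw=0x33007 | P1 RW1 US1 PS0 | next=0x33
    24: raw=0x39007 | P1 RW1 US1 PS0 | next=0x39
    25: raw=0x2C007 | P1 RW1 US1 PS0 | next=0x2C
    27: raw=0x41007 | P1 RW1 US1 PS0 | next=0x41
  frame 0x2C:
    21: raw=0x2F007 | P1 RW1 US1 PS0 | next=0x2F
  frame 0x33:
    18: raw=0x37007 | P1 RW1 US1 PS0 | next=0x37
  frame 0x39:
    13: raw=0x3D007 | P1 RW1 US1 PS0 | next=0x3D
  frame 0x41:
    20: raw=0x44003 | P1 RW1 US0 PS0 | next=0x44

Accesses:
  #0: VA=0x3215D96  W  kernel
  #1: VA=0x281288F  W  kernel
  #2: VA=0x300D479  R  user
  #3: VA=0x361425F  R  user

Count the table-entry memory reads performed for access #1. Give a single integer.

Trace:
#0 VA=0x3215D96 (w,kernel):
  L0: frame=0x2B idx=25 entry=0x2C007 [P=1 RW=1 US=1 PS=0]
  L1: frame=0x2C idx=21 entry=0x2F007 [P=1 RW=1 US=1 PS=0]
  → PA=0x2FD96  (2 entries read)
#1 VA=0x281288F (w,kernel):
  L0: frame=0x2B idx=20 entry=0x33007 [P=1 RW=1 US=1 PS=0]
  L1: frame=0x33 idx=18 entry=0x37007 [P=1 RW=1 US=1 PS=0]
  → PA=0x3788F  (2 entries read)
#2 VA=0x300D479 (r,user):
  L0: frame=0x2B idx=24 entry=0x39007 [P=1 RW=1 US=1 PS=0]
  L1: frame=0x39 idx=13 entry=0x3D007 [P=1 RW=1 US=1 PS=0]
  → PA=0x3D479  (2 entries read)
#3 VA=0x361425F (r,user):
  L0: frame=0x2B idx=27 entry=0x41007 [P=1 RW=1 US=1 PS=0]
  L1: frame=0x41 idx=20 entry=0x44003 [P=1 RW=1 US=0 PS=0]
  ⇒ fault: PROTECTION_VIOLATION  — 2 lookups

Entries read for #1: 2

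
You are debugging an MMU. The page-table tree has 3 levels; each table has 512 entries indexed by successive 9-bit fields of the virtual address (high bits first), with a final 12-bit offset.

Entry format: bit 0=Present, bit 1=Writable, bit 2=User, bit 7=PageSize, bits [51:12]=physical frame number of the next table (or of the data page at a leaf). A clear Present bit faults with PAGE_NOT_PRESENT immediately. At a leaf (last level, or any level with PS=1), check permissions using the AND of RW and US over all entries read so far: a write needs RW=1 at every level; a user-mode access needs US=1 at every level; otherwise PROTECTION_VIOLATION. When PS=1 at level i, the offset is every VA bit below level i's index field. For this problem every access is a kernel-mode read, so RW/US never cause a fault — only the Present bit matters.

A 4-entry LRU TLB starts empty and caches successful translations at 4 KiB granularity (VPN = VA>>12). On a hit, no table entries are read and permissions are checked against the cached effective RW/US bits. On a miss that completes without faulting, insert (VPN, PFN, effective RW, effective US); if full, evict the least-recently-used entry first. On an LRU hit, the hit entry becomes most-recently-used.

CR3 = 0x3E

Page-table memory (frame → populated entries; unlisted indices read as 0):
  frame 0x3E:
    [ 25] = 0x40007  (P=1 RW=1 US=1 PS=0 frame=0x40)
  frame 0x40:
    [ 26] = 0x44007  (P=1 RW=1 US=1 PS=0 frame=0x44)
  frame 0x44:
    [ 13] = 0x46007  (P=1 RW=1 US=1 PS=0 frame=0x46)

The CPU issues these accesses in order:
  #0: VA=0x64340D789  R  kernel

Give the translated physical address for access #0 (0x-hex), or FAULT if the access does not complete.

Walk each access:
#0 VA=0x64340D789 (r,kernel):
  [0] read 0x3E idx=25: raw=0x40007 flags P=1 W=1 U=1 S=0
  [1] read 0x40 idx=26: raw=0x44007 flags P=1 W=1 U=1 S=0
  [2] read 0x44 idx=13: raw=0x46007 flags P=1 W=1 U=1 S=0
  ✓ 0x46789  — 3 lookups

Access #0 PA: 0x46789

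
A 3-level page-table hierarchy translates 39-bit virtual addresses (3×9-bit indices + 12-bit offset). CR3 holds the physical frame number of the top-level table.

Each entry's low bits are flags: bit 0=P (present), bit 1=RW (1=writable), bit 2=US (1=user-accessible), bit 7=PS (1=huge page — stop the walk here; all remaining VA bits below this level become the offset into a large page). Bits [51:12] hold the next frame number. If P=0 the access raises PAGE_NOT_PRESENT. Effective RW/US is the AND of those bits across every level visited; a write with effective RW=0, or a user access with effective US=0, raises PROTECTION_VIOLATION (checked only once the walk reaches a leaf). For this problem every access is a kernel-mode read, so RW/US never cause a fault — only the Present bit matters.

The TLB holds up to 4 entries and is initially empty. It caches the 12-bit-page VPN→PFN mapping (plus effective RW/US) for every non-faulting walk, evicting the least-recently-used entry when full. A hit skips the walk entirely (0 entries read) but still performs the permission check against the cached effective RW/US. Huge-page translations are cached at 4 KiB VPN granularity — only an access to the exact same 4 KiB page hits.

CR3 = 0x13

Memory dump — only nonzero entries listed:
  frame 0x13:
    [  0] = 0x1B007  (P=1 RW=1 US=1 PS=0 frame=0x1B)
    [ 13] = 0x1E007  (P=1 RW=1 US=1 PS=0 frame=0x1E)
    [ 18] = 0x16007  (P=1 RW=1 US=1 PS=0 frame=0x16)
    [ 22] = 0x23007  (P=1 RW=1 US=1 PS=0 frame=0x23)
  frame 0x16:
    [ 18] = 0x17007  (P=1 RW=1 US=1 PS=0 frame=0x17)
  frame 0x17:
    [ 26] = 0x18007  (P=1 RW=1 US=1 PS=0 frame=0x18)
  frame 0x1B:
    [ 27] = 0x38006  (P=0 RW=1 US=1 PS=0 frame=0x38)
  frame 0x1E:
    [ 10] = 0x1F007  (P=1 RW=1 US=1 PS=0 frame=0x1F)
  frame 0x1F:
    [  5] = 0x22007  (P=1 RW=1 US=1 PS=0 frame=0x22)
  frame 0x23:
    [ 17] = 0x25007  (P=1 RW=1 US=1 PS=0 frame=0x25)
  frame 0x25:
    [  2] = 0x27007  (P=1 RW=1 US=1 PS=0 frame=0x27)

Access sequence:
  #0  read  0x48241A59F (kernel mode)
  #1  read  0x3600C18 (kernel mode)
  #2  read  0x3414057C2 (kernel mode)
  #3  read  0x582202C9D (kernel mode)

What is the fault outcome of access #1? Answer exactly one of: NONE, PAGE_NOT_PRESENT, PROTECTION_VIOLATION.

Trace:
#0 VA=0x48241A59F (r,kernel):
  L0 @0x13[18] → 0x16007  P=1,RW=1,US=1,PS=0
  L1 @0x16[18] → 0x17007  P=1,RW=1,US=1,PS=0
  L2 @0x17[26] → 0x18007  P=1,RW=1,US=1,PS=0
  → PA=0x1859F  (3 entries read)
#1 VA=0x3600C18 (r,kernel):
  L0 @0x13[0] → 0x1B007  P=1,RW=1,US=1,PS=0
  L1 @0x1B[27] → 0x38006  P=0,RW=1,US=1,PS=0
  ⇒ fault: PAGE_NOT_PRESENT  — 2 lookups
#2 VA=0x3414057C2 (r,kernel):
  L0 @0x13[13] → 0x1E007  P=1,RW=1,US=1,PS=0
  L1 @0x1E[10] → 0x1F007  P=1,RW=1,US=1,PS=0
  L2 @0x1F[5] → 0x22007  P=1,RW=1,US=1,PS=0
  → PA=0x227C2  (3 entries read)
#3 VA=0x582202C9D (r,kernel):
  L0 @0x13[22] → 0x23007  P=1,RW=1,US=1,PS=0
  L1 @0x23[17] → 0x25007  P=1,RW=1,US=1,PS=0
  L2 @0x25[2] → 0x27007  P=1,RW=1,US=1,PS=0
  → PA=0x27C9D  (3 entries read)

Access #1 fault: PAGE_NOT_PRESENT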